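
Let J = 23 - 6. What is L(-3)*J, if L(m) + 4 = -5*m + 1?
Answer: 204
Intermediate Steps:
J = 17
L(m) = -3 - 5*m (L(m) = -4 + (-5*m + 1) = -4 + (1 - 5*m) = -3 - 5*m)
L(-3)*J = (-3 - 5*(-3))*17 = (-3 + 15)*17 = 12*17 = 204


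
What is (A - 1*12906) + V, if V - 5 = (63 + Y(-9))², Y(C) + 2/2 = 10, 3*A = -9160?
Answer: -32311/3 ≈ -10770.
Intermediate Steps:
A = -9160/3 (A = (⅓)*(-9160) = -9160/3 ≈ -3053.3)
Y(C) = 9 (Y(C) = -1 + 10 = 9)
V = 5189 (V = 5 + (63 + 9)² = 5 + 72² = 5 + 5184 = 5189)
(A - 1*12906) + V = (-9160/3 - 1*12906) + 5189 = (-9160/3 - 12906) + 5189 = -47878/3 + 5189 = -32311/3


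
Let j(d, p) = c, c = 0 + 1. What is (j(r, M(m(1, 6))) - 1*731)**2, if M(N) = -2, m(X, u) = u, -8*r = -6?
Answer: 532900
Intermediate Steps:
r = 3/4 (r = -1/8*(-6) = 3/4 ≈ 0.75000)
c = 1
j(d, p) = 1
(j(r, M(m(1, 6))) - 1*731)**2 = (1 - 1*731)**2 = (1 - 731)**2 = (-730)**2 = 532900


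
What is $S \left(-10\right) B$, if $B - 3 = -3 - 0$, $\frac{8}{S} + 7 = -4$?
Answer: $0$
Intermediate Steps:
$S = - \frac{8}{11}$ ($S = \frac{8}{-7 - 4} = \frac{8}{-11} = 8 \left(- \frac{1}{11}\right) = - \frac{8}{11} \approx -0.72727$)
$B = 0$ ($B = 3 - 3 = 0$)
$S \left(-10\right) B = \left(- \frac{8}{11}\right) \left(-10\right) 0 = \frac{80}{11} \cdot 0 = 0$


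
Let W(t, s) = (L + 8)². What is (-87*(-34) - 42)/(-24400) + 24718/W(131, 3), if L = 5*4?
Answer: 18776033/597800 ≈ 31.409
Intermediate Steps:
L = 20
W(t, s) = 784 (W(t, s) = (20 + 8)² = 28² = 784)
(-87*(-34) - 42)/(-24400) + 24718/W(131, 3) = (-87*(-34) - 42)/(-24400) + 24718/784 = (2958 - 42)*(-1/24400) + 24718*(1/784) = 2916*(-1/24400) + 12359/392 = -729/6100 + 12359/392 = 18776033/597800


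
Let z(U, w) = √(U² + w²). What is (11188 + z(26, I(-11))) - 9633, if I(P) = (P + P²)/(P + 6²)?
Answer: 1555 + 2*√4346/5 ≈ 1581.4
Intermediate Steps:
I(P) = (P + P²)/(36 + P) (I(P) = (P + P²)/(P + 36) = (P + P²)/(36 + P))
(11188 + z(26, I(-11))) - 9633 = (11188 + √(26² + (-11*(1 - 11)/(36 - 11))²)) - 9633 = (11188 + √(676 + (-11*(-10)/25)²)) - 9633 = (11188 + √(676 + (-11*1/25*(-10))²)) - 9633 = (11188 + √(676 + (22/5)²)) - 9633 = (11188 + √(676 + 484/25)) - 9633 = (11188 + √(17384/25)) - 9633 = (11188 + 2*√4346/5) - 9633 = 1555 + 2*√4346/5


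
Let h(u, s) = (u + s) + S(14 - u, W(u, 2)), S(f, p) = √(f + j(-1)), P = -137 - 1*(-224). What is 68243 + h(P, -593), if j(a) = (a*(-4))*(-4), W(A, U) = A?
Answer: 67737 + I*√89 ≈ 67737.0 + 9.434*I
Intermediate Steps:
P = 87 (P = -137 + 224 = 87)
j(a) = 16*a (j(a) = -4*a*(-4) = 16*a)
S(f, p) = √(-16 + f) (S(f, p) = √(f + 16*(-1)) = √(f - 16) = √(-16 + f))
h(u, s) = s + u + √(-2 - u) (h(u, s) = (u + s) + √(-16 + (14 - u)) = (s + u) + √(-2 - u) = s + u + √(-2 - u))
68243 + h(P, -593) = 68243 + (-593 + 87 + √(-2 - 1*87)) = 68243 + (-593 + 87 + √(-2 - 87)) = 68243 + (-593 + 87 + √(-89)) = 68243 + (-593 + 87 + I*√89) = 68243 + (-506 + I*√89) = 67737 + I*√89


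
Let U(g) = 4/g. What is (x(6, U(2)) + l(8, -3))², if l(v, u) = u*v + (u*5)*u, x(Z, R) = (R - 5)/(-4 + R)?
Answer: 2025/4 ≈ 506.25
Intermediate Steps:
x(Z, R) = (-5 + R)/(-4 + R)
l(v, u) = 5*u² + u*v (l(v, u) = u*v + (5*u)*u = u*v + 5*u² = 5*u² + u*v)
(x(6, U(2)) + l(8, -3))² = ((-5 + 4/2)/(-4 + 4/2) - 3*(8 + 5*(-3)))² = ((-5 + 4*(½))/(-4 + 4*(½)) - 3*(8 - 15))² = ((-5 + 2)/(-4 + 2) - 3*(-7))² = (-3/(-2) + 21)² = (-½*(-3) + 21)² = (3/2 + 21)² = (45/2)² = 2025/4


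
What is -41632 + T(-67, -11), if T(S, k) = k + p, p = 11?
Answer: -41632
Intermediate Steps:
T(S, k) = 11 + k (T(S, k) = k + 11 = 11 + k)
-41632 + T(-67, -11) = -41632 + (11 - 11) = -41632 + 0 = -41632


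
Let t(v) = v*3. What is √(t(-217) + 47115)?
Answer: 88*√6 ≈ 215.56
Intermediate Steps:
t(v) = 3*v
√(t(-217) + 47115) = √(3*(-217) + 47115) = √(-651 + 47115) = √46464 = 88*√6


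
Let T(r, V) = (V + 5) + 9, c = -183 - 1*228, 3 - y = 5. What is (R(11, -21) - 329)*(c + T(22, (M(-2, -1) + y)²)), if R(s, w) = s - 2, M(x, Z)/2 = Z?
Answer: 121920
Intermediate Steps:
M(x, Z) = 2*Z
y = -2 (y = 3 - 1*5 = 3 - 5 = -2)
c = -411 (c = -183 - 228 = -411)
R(s, w) = -2 + s
T(r, V) = 14 + V (T(r, V) = (5 + V) + 9 = 14 + V)
(R(11, -21) - 329)*(c + T(22, (M(-2, -1) + y)²)) = ((-2 + 11) - 329)*(-411 + (14 + (2*(-1) - 2)²)) = (9 - 329)*(-411 + (14 + (-2 - 2)²)) = -320*(-411 + (14 + (-4)²)) = -320*(-411 + (14 + 16)) = -320*(-411 + 30) = -320*(-381) = 121920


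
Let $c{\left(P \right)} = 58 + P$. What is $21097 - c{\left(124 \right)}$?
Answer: $20915$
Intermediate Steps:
$21097 - c{\left(124 \right)} = 21097 - \left(58 + 124\right) = 21097 - 182 = 20915$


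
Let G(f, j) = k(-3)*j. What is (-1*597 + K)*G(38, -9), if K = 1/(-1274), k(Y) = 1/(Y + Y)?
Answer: -2281737/2548 ≈ -895.50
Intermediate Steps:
k(Y) = 1/(2*Y)
G(f, j) = -j/6 (G(f, j) = ((½)/(-3))*j = ((½)*(-⅓))*j = -j/6)
K = -1/1274 ≈ -0.00078493
(-1*597 + K)*G(38, -9) = (-1*597 - 1/1274)*(-⅙*(-9)) = (-597 - 1/1274)*(3/2) = -760579/1274*3/2 = -2281737/2548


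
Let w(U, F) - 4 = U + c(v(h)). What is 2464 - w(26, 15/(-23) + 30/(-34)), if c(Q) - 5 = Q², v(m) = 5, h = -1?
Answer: 2404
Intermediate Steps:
c(Q) = 5 + Q²
w(U, F) = 34 + U (w(U, F) = 4 + (U + (5 + 5²)) = 4 + (U + (5 + 25)) = 4 + (U + 30) = 4 + (30 + U) = 34 + U)
2464 - w(26, 15/(-23) + 30/(-34)) = 2464 - (34 + 26) = 2464 - 1*60 = 2464 - 60 = 2404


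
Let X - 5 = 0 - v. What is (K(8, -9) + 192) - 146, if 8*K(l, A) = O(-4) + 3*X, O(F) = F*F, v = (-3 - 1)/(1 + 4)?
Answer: 2007/40 ≈ 50.175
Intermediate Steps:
v = -4/5 ≈ -0.80000
X = 29/5 (X = 5 + (0 - 1*(-4/5)) = 5 + (0 + 4/5) = 5 + 4/5 = 29/5 ≈ 5.8000)
O(F) = F**2
K(l, A) = 167/40 (K(l, A) = ((-4)**2 + 3*(29/5))/8 = (16 + 87/5)/8 = (1/8)*(167/5) = 167/40)
(K(8, -9) + 192) - 146 = (167/40 + 192) - 146 = 7847/40 - 146 = 2007/40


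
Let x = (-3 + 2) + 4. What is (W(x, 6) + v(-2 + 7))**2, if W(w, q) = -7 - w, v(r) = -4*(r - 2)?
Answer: 484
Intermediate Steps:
x = 3 (x = -1 + 4 = 3)
v(r) = 8 - 4*r (v(r) = -4*(-2 + r) = 8 - 4*r)
(W(x, 6) + v(-2 + 7))**2 = ((-7 - 1*3) + (8 - 4*(-2 + 7)))**2 = ((-7 - 3) + (8 - 4*5))**2 = (-10 + (8 - 20))**2 = (-10 - 12)**2 = (-22)**2 = 484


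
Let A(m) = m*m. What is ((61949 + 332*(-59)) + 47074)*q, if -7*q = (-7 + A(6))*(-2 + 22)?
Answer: -51872300/7 ≈ -7.4103e+6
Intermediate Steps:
A(m) = m**2
q = -580/7 (q = -(-7 + 6**2)*(-2 + 22)/7 = -(-7 + 36)*20/7 = -29*20/7 = -1/7*580 = -580/7 ≈ -82.857)
((61949 + 332*(-59)) + 47074)*q = ((61949 + 332*(-59)) + 47074)*(-580/7) = ((61949 - 19588) + 47074)*(-580/7) = (42361 + 47074)*(-580/7) = 89435*(-580/7) = -51872300/7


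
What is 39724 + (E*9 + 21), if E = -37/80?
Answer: 3179267/80 ≈ 39741.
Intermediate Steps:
E = -37/80 (E = -37*1/80 = -37/80 ≈ -0.46250)
39724 + (E*9 + 21) = 39724 + (-37/80*9 + 21) = 39724 + (-333/80 + 21) = 39724 + 1347/80 = 3179267/80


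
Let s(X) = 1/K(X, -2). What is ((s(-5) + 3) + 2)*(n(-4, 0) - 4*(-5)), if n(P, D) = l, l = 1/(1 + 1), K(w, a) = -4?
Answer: 779/8 ≈ 97.375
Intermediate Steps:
l = ½ (l = 1/2 = ½ ≈ 0.50000)
s(X) = -¼ (s(X) = 1/(-4) = -¼)
n(P, D) = ½
((s(-5) + 3) + 2)*(n(-4, 0) - 4*(-5)) = ((-¼ + 3) + 2)*(½ - 4*(-5)) = (11/4 + 2)*(½ + 20) = (19/4)*(41/2) = 779/8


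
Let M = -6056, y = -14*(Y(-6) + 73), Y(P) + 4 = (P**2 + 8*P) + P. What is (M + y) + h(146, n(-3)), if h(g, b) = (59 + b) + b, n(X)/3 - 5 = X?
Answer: -6699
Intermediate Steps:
n(X) = 15 + 3*X
h(g, b) = 59 + 2*b
Y(P) = -4 + P**2 + 9*P (Y(P) = -4 + ((P**2 + 8*P) + P) = -4 + (P**2 + 9*P) = -4 + P**2 + 9*P)
y = -714 (y = -14*((-4 + (-6)**2 + 9*(-6)) + 73) = -14*((-4 + 36 - 54) + 73) = -14*(-22 + 73) = -14*51 = -714)
(M + y) + h(146, n(-3)) = (-6056 - 714) + (59 + 2*(15 + 3*(-3))) = -6770 + (59 + 2*(15 - 9)) = -6770 + (59 + 2*6) = -6770 + (59 + 12) = -6770 + 71 = -6699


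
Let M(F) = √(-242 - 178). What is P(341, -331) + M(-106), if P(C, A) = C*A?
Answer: -112871 + 2*I*√105 ≈ -1.1287e+5 + 20.494*I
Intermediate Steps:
P(C, A) = A*C
M(F) = 2*I*√105 (M(F) = √(-420) = 2*I*√105)
P(341, -331) + M(-106) = -331*341 + 2*I*√105 = -112871 + 2*I*√105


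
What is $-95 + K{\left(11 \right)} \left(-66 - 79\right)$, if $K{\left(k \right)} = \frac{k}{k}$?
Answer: $-240$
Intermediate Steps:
$K{\left(k \right)} = 1$
$-95 + K{\left(11 \right)} \left(-66 - 79\right) = -95 + 1 \left(-66 - 79\right) = -95 + 1 \left(-145\right) = -95 - 145 = -240$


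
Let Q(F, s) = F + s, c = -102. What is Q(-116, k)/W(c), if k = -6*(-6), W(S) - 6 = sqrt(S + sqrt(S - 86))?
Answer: -80/(6 + sqrt(2)*sqrt(-51 + I*sqrt(47))) ≈ -3.6328 + 5.507*I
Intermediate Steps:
W(S) = 6 + sqrt(S + sqrt(-86 + S)) (W(S) = 6 + sqrt(S + sqrt(S - 86)) = 6 + sqrt(S + sqrt(-86 + S)))
k = 36
Q(-116, k)/W(c) = (-116 + 36)/(6 + sqrt(-102 + sqrt(-86 - 102))) = -80/(6 + sqrt(-102 + sqrt(-188))) = -80/(6 + sqrt(-102 + 2*I*sqrt(47)))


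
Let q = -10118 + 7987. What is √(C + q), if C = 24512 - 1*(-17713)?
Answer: √40094 ≈ 200.23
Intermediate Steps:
q = -2131
C = 42225 (C = 24512 + 17713 = 42225)
√(C + q) = √(42225 - 2131) = √40094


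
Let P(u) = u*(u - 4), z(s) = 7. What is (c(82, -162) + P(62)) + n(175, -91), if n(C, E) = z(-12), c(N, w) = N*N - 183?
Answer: 10144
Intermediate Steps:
c(N, w) = -183 + N**2 (c(N, w) = N**2 - 183 = -183 + N**2)
n(C, E) = 7
P(u) = u*(-4 + u)
(c(82, -162) + P(62)) + n(175, -91) = ((-183 + 82**2) + 62*(-4 + 62)) + 7 = ((-183 + 6724) + 62*58) + 7 = (6541 + 3596) + 7 = 10137 + 7 = 10144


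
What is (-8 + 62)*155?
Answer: 8370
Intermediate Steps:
(-8 + 62)*155 = 54*155 = 8370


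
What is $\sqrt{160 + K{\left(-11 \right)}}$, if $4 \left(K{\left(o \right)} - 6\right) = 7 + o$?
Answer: $\sqrt{165} \approx 12.845$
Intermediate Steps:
$K{\left(o \right)} = \frac{31}{4} + \frac{o}{4}$ ($K{\left(o \right)} = 6 + \frac{7 + o}{4} = 6 + \left(\frac{7}{4} + \frac{o}{4}\right) = \frac{31}{4} + \frac{o}{4}$)
$\sqrt{160 + K{\left(-11 \right)}} = \sqrt{160 + \left(\frac{31}{4} + \frac{1}{4} \left(-11\right)\right)} = \sqrt{160 + \left(\frac{31}{4} - \frac{11}{4}\right)} = \sqrt{160 + 5} = \sqrt{165}$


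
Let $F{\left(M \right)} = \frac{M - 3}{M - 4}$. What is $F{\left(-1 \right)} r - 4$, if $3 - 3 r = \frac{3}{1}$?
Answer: $-4$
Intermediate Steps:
$F{\left(M \right)} = \frac{-3 + M}{-4 + M}$
$r = 0$ ($r = 1 - \frac{3 \cdot 1^{-1}}{3} = 1 - \frac{3 \cdot 1}{3} = 1 - 1 = 0$)
$F{\left(-1 \right)} r - 4 = \frac{-3 - 1}{-4 - 1} \cdot 0 - 4 = \frac{1}{-5} \left(-4\right) 0 - 4 = \left(- \frac{1}{5}\right) \left(-4\right) 0 - 4 = \frac{4}{5} \cdot 0 - 4 = 0 - 4 = -4$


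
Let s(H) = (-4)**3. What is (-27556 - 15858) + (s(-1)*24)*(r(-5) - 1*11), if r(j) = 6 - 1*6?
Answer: -26518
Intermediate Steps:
r(j) = 0 (r(j) = 6 - 6 = 0)
s(H) = -64
(-27556 - 15858) + (s(-1)*24)*(r(-5) - 1*11) = (-27556 - 15858) + (-64*24)*(0 - 1*11) = -43414 - 1536*(0 - 11) = -43414 - 1536*(-11) = -43414 + 16896 = -26518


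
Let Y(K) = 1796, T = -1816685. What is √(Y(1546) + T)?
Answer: I*√1814889 ≈ 1347.2*I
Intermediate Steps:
√(Y(1546) + T) = √(1796 - 1816685) = √(-1814889) = I*√1814889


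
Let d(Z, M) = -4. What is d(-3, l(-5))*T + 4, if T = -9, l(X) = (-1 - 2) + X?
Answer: 40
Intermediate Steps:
l(X) = -3 + X
d(-3, l(-5))*T + 4 = -4*(-9) + 4 = 36 + 4 = 40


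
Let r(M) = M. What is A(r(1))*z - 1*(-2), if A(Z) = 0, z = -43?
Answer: 2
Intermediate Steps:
A(r(1))*z - 1*(-2) = 0*(-43) - 1*(-2) = 0 + 2 = 2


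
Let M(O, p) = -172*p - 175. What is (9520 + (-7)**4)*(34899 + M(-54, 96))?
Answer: 217105252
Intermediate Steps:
M(O, p) = -175 - 172*p
(9520 + (-7)**4)*(34899 + M(-54, 96)) = (9520 + (-7)**4)*(34899 + (-175 - 172*96)) = (9520 + 2401)*(34899 + (-175 - 16512)) = 11921*(34899 - 16687) = 11921*18212 = 217105252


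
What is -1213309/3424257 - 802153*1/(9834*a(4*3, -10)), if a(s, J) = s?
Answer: -9730498969/1360571448 ≈ -7.1518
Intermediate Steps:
-1213309/3424257 - 802153*1/(9834*a(4*3, -10)) = -1213309/3424257 - 802153/(((4*3)*(-149))*(-66)) = -1213309*1/3424257 - 802153/((12*(-149))*(-66)) = -1213309/3424257 - 802153/((-1788*(-66))) = -1213309/3424257 - 802153/118008 = -1213309/3424257 - 802153*1/118008 = -1213309/3424257 - 72923/10728 = -9730498969/1360571448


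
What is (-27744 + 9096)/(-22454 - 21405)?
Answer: 18648/43859 ≈ 0.42518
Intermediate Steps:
(-27744 + 9096)/(-22454 - 21405) = -18648/(-43859) = -18648*(-1/43859) = 18648/43859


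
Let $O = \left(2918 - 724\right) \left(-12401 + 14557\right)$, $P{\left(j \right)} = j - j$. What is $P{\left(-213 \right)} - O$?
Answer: $-4730264$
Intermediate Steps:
$P{\left(j \right)} = 0$
$O = 4730264$ ($O = 2194 \cdot 2156 = 4730264$)
$P{\left(-213 \right)} - O = 0 - 4730264 = -4730264$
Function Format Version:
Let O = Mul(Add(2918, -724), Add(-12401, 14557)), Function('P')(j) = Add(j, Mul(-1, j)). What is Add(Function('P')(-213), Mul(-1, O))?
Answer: -4730264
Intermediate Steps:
Function('P')(j) = 0
O = 4730264 (O = Mul(2194, 2156) = 4730264)
Add(Function('P')(-213), Mul(-1, O)) = Add(0, Mul(-1, 4730264)) = Add(0, -4730264) = -4730264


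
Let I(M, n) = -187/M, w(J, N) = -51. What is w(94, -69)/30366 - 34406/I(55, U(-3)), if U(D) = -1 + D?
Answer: 1741287371/172074 ≈ 10119.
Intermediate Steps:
w(94, -69)/30366 - 34406/I(55, U(-3)) = -51/30366 - 34406/((-187/55)) = -51*1/30366 - 34406/((-187*1/55)) = -17/10122 - 34406/(-17/5) = -17/10122 - 34406*(-5/17) = -17/10122 + 172030/17 = 1741287371/172074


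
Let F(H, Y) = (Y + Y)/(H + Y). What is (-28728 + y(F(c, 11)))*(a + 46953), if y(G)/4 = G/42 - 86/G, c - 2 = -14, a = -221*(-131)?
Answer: -503474268160/231 ≈ -2.1795e+9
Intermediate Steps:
a = 28951
c = -12 (c = 2 - 14 = -12)
F(H, Y) = 2*Y/(H + Y) (F(H, Y) = (2*Y)/(H + Y) = 2*Y/(H + Y))
y(G) = -344/G + 2*G/21 (y(G) = 4*(G/42 - 86/G) = 4*(-86/G + G/42) = -344/G + 2*G/21)
(-28728 + y(F(c, 11)))*(a + 46953) = (-28728 + (-344/(2*11/(-12 + 11)) + 2*(2*11/(-12 + 11))/21))*(28951 + 46953) = (-28728 + (-344/(2*11/(-1)) + 2*(2*11/(-1))/21))*75904 = (-28728 + (-344/(2*11*(-1)) + 2*(2*11*(-1))/21))*75904 = (-28728 + (-344/(-22) + (2/21)*(-22)))*75904 = (-28728 + (-344*(-1/22) - 44/21))*75904 = (-28728 + (172/11 - 44/21))*75904 = (-28728 + 3128/231)*75904 = -6633040/231*75904 = -503474268160/231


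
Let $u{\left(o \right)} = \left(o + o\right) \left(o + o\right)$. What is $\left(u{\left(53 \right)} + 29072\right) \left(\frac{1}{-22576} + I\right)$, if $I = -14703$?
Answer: $- \frac{3344908279533}{5644} \approx -5.9265 \cdot 10^{8}$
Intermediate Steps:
$u{\left(o \right)} = 4 o^{2}$ ($u{\left(o \right)} = 2 o 2 o = 4 o^{2}$)
$\left(u{\left(53 \right)} + 29072\right) \left(\frac{1}{-22576} + I\right) = \left(4 \cdot 53^{2} + 29072\right) \left(\frac{1}{-22576} - 14703\right) = \left(4 \cdot 2809 + 29072\right) \left(- \frac{1}{22576} - 14703\right) = \left(11236 + 29072\right) \left(- \frac{331934929}{22576}\right) = 40308 \left(- \frac{331934929}{22576}\right) = - \frac{3344908279533}{5644}$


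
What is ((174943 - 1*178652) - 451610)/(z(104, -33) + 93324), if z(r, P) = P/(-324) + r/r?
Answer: -49174452/10079111 ≈ -4.8788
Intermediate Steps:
z(r, P) = 1 - P/324 (z(r, P) = P*(-1/324) + 1 = -P/324 + 1 = 1 - P/324)
((174943 - 1*178652) - 451610)/(z(104, -33) + 93324) = ((174943 - 1*178652) - 451610)/((1 - 1/324*(-33)) + 93324) = ((174943 - 178652) - 451610)/((1 + 11/108) + 93324) = (-3709 - 451610)/(119/108 + 93324) = -455319/10079111/108 = -455319*108/10079111 = -49174452/10079111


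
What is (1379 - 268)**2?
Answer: 1234321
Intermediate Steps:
(1379 - 268)**2 = 1111**2 = 1234321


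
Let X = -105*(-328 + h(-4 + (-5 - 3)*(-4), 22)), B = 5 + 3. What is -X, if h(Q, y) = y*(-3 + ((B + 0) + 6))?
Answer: -9030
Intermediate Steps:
B = 8
h(Q, y) = 11*y (h(Q, y) = y*(-3 + ((8 + 0) + 6)) = y*(-3 + (8 + 6)) = y*(-3 + 14) = y*11 = 11*y)
X = 9030 (X = -105*(-328 + 11*22) = -105*(-328 + 242) = -105*(-86) = 9030)
-X = -1*9030 = -9030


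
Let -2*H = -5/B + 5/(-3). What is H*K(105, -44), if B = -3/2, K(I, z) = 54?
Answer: -45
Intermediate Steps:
B = -3/2 (B = -3*1/2 = -3/2 ≈ -1.5000)
H = -5/6 (H = -(-5/(-3/2) + 5/(-3))/2 = -(-5*(-2/3) + 5*(-1/3))/2 = -(10/3 - 5/3)/2 = -1/2*5/3 = -5/6 ≈ -0.83333)
H*K(105, -44) = -5/6*54 = -45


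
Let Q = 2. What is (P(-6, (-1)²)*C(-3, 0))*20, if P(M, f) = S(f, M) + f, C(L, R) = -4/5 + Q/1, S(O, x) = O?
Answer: 48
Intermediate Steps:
C(L, R) = 6/5 (C(L, R) = -4/5 + 2/1 = -4*⅕ + 2*1 = -⅘ + 2 = 6/5)
P(M, f) = 2*f (P(M, f) = f + f = 2*f)
(P(-6, (-1)²)*C(-3, 0))*20 = ((2*(-1)²)*(6/5))*20 = ((2*1)*(6/5))*20 = (2*(6/5))*20 = (12/5)*20 = 48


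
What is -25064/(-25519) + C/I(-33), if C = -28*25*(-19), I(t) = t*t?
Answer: 28207492/2137707 ≈ 13.195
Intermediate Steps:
I(t) = t**2
C = 13300 (C = -700*(-19) = 13300)
-25064/(-25519) + C/I(-33) = -25064/(-25519) + 13300/((-33)**2) = -25064*(-1/25519) + 13300/1089 = 1928/1963 + 13300*(1/1089) = 1928/1963 + 13300/1089 = 28207492/2137707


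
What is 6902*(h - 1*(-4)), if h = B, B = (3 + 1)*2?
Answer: 82824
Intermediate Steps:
B = 8 (B = 4*2 = 8)
h = 8
6902*(h - 1*(-4)) = 6902*(8 - 1*(-4)) = 6902*(8 + 4) = 6902*12 = 82824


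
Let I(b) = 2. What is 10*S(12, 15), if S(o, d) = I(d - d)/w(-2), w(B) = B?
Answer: -10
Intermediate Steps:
S(o, d) = -1 (S(o, d) = 2/(-2) = 2*(-½) = -1)
10*S(12, 15) = 10*(-1) = -10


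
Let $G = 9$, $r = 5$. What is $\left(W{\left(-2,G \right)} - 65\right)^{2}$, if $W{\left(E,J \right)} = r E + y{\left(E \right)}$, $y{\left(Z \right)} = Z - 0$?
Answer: $5929$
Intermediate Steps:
$y{\left(Z \right)} = Z$ ($y{\left(Z \right)} = Z + 0 = Z$)
$W{\left(E,J \right)} = 6 E$ ($W{\left(E,J \right)} = 5 E + E = 6 E$)
$\left(W{\left(-2,G \right)} - 65\right)^{2} = \left(6 \left(-2\right) - 65\right)^{2} = \left(-12 - 65\right)^{2} = \left(-77\right)^{2} = 5929$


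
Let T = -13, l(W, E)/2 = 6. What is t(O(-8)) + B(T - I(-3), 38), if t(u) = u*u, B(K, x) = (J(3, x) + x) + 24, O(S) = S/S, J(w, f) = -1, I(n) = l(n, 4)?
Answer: 62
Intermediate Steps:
l(W, E) = 12 (l(W, E) = 2*6 = 12)
I(n) = 12
O(S) = 1
B(K, x) = 23 + x (B(K, x) = (-1 + x) + 24 = 23 + x)
t(u) = u²
t(O(-8)) + B(T - I(-3), 38) = 1² + (23 + 38) = 1 + 61 = 62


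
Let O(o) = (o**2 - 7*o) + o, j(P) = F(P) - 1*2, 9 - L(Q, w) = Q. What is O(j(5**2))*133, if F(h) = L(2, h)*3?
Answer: 32851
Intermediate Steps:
L(Q, w) = 9 - Q
F(h) = 21 (F(h) = (9 - 1*2)*3 = (9 - 2)*3 = 7*3 = 21)
j(P) = 19 (j(P) = 21 - 1*2 = 21 - 2 = 19)
O(o) = o**2 - 6*o
O(j(5**2))*133 = (19*(-6 + 19))*133 = (19*13)*133 = 247*133 = 32851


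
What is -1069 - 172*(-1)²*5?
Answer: -1929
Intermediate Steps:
-1069 - 172*(-1)²*5 = -1069 - 172*5 = -1069 - 860 = -1929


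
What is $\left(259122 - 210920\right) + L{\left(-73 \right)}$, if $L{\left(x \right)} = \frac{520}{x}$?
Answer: $\frac{3518226}{73} \approx 48195.0$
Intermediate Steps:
$\left(259122 - 210920\right) + L{\left(-73 \right)} = \left(259122 - 210920\right) + \frac{520}{-73} = 48202 + 520 \left(- \frac{1}{73}\right) = 48202 - \frac{520}{73} = \frac{3518226}{73}$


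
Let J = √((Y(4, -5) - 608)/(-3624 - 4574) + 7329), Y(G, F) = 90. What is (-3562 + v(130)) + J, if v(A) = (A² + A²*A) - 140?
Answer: 2210198 + √123141461170/4099 ≈ 2.2103e+6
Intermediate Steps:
v(A) = -140 + A² + A³ (v(A) = (A² + A³) - 140 = -140 + A² + A³)
J = √123141461170/4099 (J = √((90 - 608)/(-3624 - 4574) + 7329) = √(-518/(-8198) + 7329) = √(-518*(-1/8198) + 7329) = √(259/4099 + 7329) = √(30041830/4099) = √123141461170/4099 ≈ 85.610)
(-3562 + v(130)) + J = (-3562 + (-140 + 130² + 130³)) + √123141461170/4099 = (-3562 + (-140 + 16900 + 2197000)) + √123141461170/4099 = (-3562 + 2213760) + √123141461170/4099 = 2210198 + √123141461170/4099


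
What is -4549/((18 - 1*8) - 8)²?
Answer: -4549/4 ≈ -1137.3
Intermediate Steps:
-4549/((18 - 1*8) - 8)² = -4549/((18 - 8) - 8)² = -4549/(10 - 8)² = -4549/(2²) = -4549/4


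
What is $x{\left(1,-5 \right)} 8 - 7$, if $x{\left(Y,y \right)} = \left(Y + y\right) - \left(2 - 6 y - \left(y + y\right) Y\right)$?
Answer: $-375$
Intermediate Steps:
$x{\left(Y,y \right)} = -2 + Y + 7 y + 2 Y y$ ($x{\left(Y,y \right)} = \left(Y + y\right) - \left(2 - 6 y - 2 y Y\right) = \left(Y + y\right) - \left(2 - 6 y - 2 Y y\right) = \left(Y + y\right) + \left(-2 + 6 y + 2 Y y\right) = -2 + Y + 7 y + 2 Y y$)
$x{\left(1,-5 \right)} 8 - 7 = \left(-2 + 1 + 7 \left(-5\right) + 2 \cdot 1 \left(-5\right)\right) 8 - 7 = \left(-2 + 1 - 35 - 10\right) 8 - 7 = \left(-46\right) 8 - 7 = -368 - 7 = -375$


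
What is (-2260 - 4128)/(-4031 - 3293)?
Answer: 1597/1831 ≈ 0.87220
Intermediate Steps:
(-2260 - 4128)/(-4031 - 3293) = -6388/(-7324) = -6388*(-1/7324) = 1597/1831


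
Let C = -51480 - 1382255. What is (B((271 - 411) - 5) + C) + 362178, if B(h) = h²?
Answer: -1050532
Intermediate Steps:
C = -1433735
(B((271 - 411) - 5) + C) + 362178 = (((271 - 411) - 5)² - 1433735) + 362178 = ((-140 - 5)² - 1433735) + 362178 = ((-145)² - 1433735) + 362178 = (21025 - 1433735) + 362178 = -1412710 + 362178 = -1050532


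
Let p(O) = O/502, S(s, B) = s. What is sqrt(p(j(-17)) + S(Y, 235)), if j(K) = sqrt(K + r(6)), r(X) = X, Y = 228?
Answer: sqrt(57456912 + 502*I*sqrt(11))/502 ≈ 15.1 + 0.00021877*I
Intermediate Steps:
j(K) = sqrt(6 + K) (j(K) = sqrt(K + 6) = sqrt(6 + K))
p(O) = O/502 (p(O) = O*(1/502) = O/502)
sqrt(p(j(-17)) + S(Y, 235)) = sqrt(sqrt(6 - 17)/502 + 228) = sqrt(sqrt(-11)/502 + 228) = sqrt((I*sqrt(11))/502 + 228) = sqrt(I*sqrt(11)/502 + 228) = sqrt(228 + I*sqrt(11)/502)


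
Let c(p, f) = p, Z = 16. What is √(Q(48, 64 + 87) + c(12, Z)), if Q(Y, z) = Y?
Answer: 2*√15 ≈ 7.7460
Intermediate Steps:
√(Q(48, 64 + 87) + c(12, Z)) = √(48 + 12) = √60 = 2*√15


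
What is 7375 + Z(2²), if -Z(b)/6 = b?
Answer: 7351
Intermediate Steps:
Z(b) = -6*b
7375 + Z(2²) = 7375 - 6*2² = 7375 - 6*4 = 7375 - 24 = 7351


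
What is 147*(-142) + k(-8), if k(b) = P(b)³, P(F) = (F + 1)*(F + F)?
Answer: 1384054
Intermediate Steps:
P(F) = 2*F*(1 + F) (P(F) = (1 + F)*(2*F) = 2*F*(1 + F))
k(b) = 8*b³*(1 + b)³ (k(b) = (2*b*(1 + b))³ = 8*b³*(1 + b)³)
147*(-142) + k(-8) = 147*(-142) + 8*(-8)³*(1 - 8)³ = -20874 + 8*(-512)*(-7)³ = -20874 + 8*(-512)*(-343) = -20874 + 1404928 = 1384054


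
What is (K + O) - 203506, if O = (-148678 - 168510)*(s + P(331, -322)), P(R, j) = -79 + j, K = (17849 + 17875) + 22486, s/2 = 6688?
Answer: -4115659596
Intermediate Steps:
s = 13376 (s = 2*6688 = 13376)
K = 58210 (K = 35724 + 22486 = 58210)
O = -4115514300 (O = (-148678 - 168510)*(13376 + (-79 - 322)) = -317188*(13376 - 401) = -317188*12975 = -4115514300)
(K + O) - 203506 = (58210 - 4115514300) - 203506 = -4115456090 - 203506 = -4115659596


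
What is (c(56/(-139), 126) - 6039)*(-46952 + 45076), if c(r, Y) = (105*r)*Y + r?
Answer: 2964749732/139 ≈ 2.1329e+7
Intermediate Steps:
c(r, Y) = r + 105*Y*r (c(r, Y) = 105*Y*r + r = r + 105*Y*r)
(c(56/(-139), 126) - 6039)*(-46952 + 45076) = ((56/(-139))*(1 + 105*126) - 6039)*(-46952 + 45076) = ((56*(-1/139))*(1 + 13230) - 6039)*(-1876) = (-56/139*13231 - 6039)*(-1876) = (-740936/139 - 6039)*(-1876) = -1580357/139*(-1876) = 2964749732/139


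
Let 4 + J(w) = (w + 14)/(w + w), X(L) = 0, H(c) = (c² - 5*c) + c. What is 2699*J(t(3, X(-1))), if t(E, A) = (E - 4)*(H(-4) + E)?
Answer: -99863/10 ≈ -9986.3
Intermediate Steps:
H(c) = c² - 4*c
t(E, A) = (-4 + E)*(32 + E) (t(E, A) = (E - 4)*(-4*(-4 - 4) + E) = (-4 + E)*(-4*(-8) + E) = (-4 + E)*(32 + E))
J(w) = -4 + (14 + w)/(2*w) (J(w) = -4 + (w + 14)/(w + w) = -4 + (14 + w)/((2*w)) = -4 + (14 + w)*(1/(2*w)) = -4 + (14 + w)/(2*w))
2699*J(t(3, X(-1))) = 2699*(-7/2 + 7/(-128 + 3² + 28*3)) = 2699*(-7/2 + 7/(-128 + 9 + 84)) = 2699*(-7/2 + 7/(-35)) = 2699*(-7/2 + 7*(-1/35)) = 2699*(-7/2 - ⅕) = 2699*(-37/10) = -99863/10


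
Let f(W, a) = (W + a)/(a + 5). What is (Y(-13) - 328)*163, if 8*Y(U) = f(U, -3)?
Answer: -53627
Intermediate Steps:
f(W, a) = (W + a)/(5 + a)
Y(U) = -3/16 + U/16 (Y(U) = ((U - 3)/(5 - 3))/8 = ((-3 + U)/2)/8 = (-3/2 + U/2)/8 = -3/16 + U/16)
(Y(-13) - 328)*163 = ((-3/16 + (1/16)*(-13)) - 328)*163 = ((-3/16 - 13/16) - 328)*163 = (-1 - 328)*163 = -329*163 = -53627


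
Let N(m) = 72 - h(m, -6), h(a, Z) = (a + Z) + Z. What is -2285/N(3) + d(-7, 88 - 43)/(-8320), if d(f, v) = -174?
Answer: -9498553/336960 ≈ -28.189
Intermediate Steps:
h(a, Z) = a + 2*Z (h(a, Z) = (Z + a) + Z = a + 2*Z)
N(m) = 84 - m (N(m) = 72 - (m + 2*(-6)) = 72 - (m - 12) = 72 - (-12 + m) = 72 + (12 - m) = 84 - m)
-2285/N(3) + d(-7, 88 - 43)/(-8320) = -2285/(84 - 1*3) - 174/(-8320) = -2285/(84 - 3) - 174*(-1/8320) = -2285/81 + 87/4160 = -9498553/336960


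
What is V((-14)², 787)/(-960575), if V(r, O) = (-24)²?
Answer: -576/960575 ≈ -0.00059964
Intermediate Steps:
V(r, O) = 576
V((-14)², 787)/(-960575) = 576/(-960575) = 576*(-1/960575) = -576/960575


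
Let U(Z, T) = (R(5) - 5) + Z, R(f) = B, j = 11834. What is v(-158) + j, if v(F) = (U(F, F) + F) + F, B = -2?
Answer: 11353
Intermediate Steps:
R(f) = -2
U(Z, T) = -7 + Z (U(Z, T) = (-2 - 5) + Z = -7 + Z)
v(F) = -7 + 3*F (v(F) = ((-7 + F) + F) + F = (-7 + 2*F) + F = -7 + 3*F)
v(-158) + j = (-7 + 3*(-158)) + 11834 = (-7 - 474) + 11834 = -481 + 11834 = 11353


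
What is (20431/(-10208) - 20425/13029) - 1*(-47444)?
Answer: 146734391263/3093024 ≈ 47440.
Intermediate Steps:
(20431/(-10208) - 20425/13029) - 1*(-47444) = (20431*(-1/10208) - 20425*1/13029) + 47444 = (-20431/10208 - 475/303) + 47444 = -11039393/3093024 + 47444 = 146734391263/3093024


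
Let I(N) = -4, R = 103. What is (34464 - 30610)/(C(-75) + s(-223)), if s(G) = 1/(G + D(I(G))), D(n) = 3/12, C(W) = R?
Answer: 3433914/91769 ≈ 37.419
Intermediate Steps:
C(W) = 103
D(n) = ¼ (D(n) = 3*(1/12) = ¼)
s(G) = 1/(¼ + G) (s(G) = 1/(G + ¼) = 1/(¼ + G))
(34464 - 30610)/(C(-75) + s(-223)) = (34464 - 30610)/(103 + 4/(1 + 4*(-223))) = 3854/(103 + 4/(1 - 892)) = 3854/(103 + 4/(-891)) = 3854/(103 + 4*(-1/891)) = 3854/(103 - 4/891) = 3854/(91769/891) = 3854*(891/91769) = 3433914/91769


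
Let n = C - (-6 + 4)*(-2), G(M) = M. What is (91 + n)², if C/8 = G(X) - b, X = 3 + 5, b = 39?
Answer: 25921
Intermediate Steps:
X = 8
C = -248 (C = 8*(8 - 1*39) = 8*(8 - 39) = 8*(-31) = -248)
n = -252 (n = -248 - (-6 + 4)*(-2) = -248 - (-2)*(-2) = -248 - 1*4 = -248 - 4 = -252)
(91 + n)² = (91 - 252)² = (-161)² = 25921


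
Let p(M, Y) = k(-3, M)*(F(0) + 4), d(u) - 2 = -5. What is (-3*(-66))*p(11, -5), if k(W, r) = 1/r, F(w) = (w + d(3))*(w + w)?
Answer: 72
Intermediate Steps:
d(u) = -3 (d(u) = 2 - 5 = -3)
F(w) = 2*w*(-3 + w) (F(w) = (w - 3)*(w + w) = (-3 + w)*(2*w) = 2*w*(-3 + w))
p(M, Y) = 4/M (p(M, Y) = (2*0*(-3 + 0) + 4)/M = (2*0*(-3) + 4)/M = (0 + 4)/M = 4/M)
(-3*(-66))*p(11, -5) = (-3*(-66))*(4/11) = 198*(4*(1/11)) = 198*(4/11) = 72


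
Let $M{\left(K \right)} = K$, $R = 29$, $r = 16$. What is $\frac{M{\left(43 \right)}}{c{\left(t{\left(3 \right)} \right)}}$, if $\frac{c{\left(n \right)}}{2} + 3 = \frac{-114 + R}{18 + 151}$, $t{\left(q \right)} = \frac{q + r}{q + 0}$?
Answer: $- \frac{7267}{1184} \approx -6.1377$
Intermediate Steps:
$t{\left(q \right)} = \frac{16 + q}{q}$ ($t{\left(q \right)} = \frac{q + 16}{q + 0} = \frac{16 + q}{q}$)
$c{\left(n \right)} = - \frac{1184}{169}$ ($c{\left(n \right)} = -6 + 2 \frac{-114 + 29}{18 + 151} = -6 + 2 \left(- \frac{85}{169}\right) = -6 - \frac{170}{169} = - \frac{1184}{169}$)
$\frac{M{\left(43 \right)}}{c{\left(t{\left(3 \right)} \right)}} = \frac{43}{- \frac{1184}{169}} = 43 \left(- \frac{169}{1184}\right) = - \frac{7267}{1184}$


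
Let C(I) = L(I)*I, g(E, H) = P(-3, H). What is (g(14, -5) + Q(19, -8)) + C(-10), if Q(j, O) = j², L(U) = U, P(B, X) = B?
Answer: 458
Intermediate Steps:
g(E, H) = -3
C(I) = I² (C(I) = I*I = I²)
(g(14, -5) + Q(19, -8)) + C(-10) = (-3 + 19²) + (-10)² = (-3 + 361) + 100 = 358 + 100 = 458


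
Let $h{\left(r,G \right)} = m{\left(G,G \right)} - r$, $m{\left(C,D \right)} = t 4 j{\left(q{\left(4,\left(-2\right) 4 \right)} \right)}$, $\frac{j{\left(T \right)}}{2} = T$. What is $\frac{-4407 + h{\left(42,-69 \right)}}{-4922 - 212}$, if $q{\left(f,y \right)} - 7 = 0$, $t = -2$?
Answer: $\frac{4561}{5134} \approx 0.88839$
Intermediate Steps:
$q{\left(f,y \right)} = 7$ ($q{\left(f,y \right)} = 7 + 0 = 7$)
$j{\left(T \right)} = 2 T$
$m{\left(C,D \right)} = -112$ ($m{\left(C,D \right)} = \left(-2\right) 4 \cdot 2 \cdot 7 = \left(-8\right) 14 = -112$)
$h{\left(r,G \right)} = -112 - r$
$\frac{-4407 + h{\left(42,-69 \right)}}{-4922 - 212} = \frac{-4407 - 154}{-4922 - 212} = \frac{-4407 - 154}{-5134} = \left(-4407 - 154\right) \left(- \frac{1}{5134}\right) = \left(-4561\right) \left(- \frac{1}{5134}\right) = \frac{4561}{5134}$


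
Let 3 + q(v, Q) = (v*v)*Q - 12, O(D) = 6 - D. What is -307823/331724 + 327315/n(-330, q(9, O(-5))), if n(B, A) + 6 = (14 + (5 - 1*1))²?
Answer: 18080058891/17581372 ≈ 1028.4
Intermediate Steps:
q(v, Q) = -15 + Q*v² (q(v, Q) = -3 + ((v*v)*Q - 12) = -3 + (v²*Q - 12) = -3 + (Q*v² - 12) = -3 + (-12 + Q*v²) = -15 + Q*v²)
n(B, A) = 318 (n(B, A) = -6 + (14 + (5 - 1*1))² = -6 + (14 + (5 - 1))² = -6 + (14 + 4)² = -6 + 18² = -6 + 324 = 318)
-307823/331724 + 327315/n(-330, q(9, O(-5))) = -307823/331724 + 327315/318 = -307823*1/331724 + 327315*(1/318) = -307823/331724 + 109105/106 = 18080058891/17581372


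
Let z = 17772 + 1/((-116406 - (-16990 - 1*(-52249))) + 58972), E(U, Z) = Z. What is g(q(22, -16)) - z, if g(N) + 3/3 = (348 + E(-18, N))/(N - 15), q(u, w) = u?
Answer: -11497732406/648851 ≈ -17720.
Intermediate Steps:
g(N) = -1 + (348 + N)/(-15 + N) (g(N) = -1 + (348 + N)/(N - 15) = -1 + (348 + N)/(-15 + N))
z = 1647339995/92693 (z = 17772 + 1/((-116406 - (-16990 + 52249)) + 58972) = 17772 + 1/((-116406 - 1*35259) + 58972) = 17772 + 1/((-116406 - 35259) + 58972) = 17772 + 1/(-151665 + 58972) = 17772 + 1/(-92693) = 17772 - 1/92693 = 1647339995/92693 ≈ 17772.)
g(q(22, -16)) - z = 363/(-15 + 22) - 1*1647339995/92693 = 363/7 - 1647339995/92693 = -11497732406/648851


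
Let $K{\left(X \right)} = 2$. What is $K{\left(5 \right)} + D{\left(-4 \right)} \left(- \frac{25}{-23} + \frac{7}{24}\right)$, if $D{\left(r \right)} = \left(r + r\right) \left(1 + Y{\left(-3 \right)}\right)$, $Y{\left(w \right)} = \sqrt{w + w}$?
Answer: $- \frac{623}{69} - \frac{761 i \sqrt{6}}{69} \approx -9.029 - 27.015 i$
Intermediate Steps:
$Y{\left(w \right)} = \sqrt{2} \sqrt{w}$ ($Y{\left(w \right)} = \sqrt{2 w} = \sqrt{2} \sqrt{w}$)
$D{\left(r \right)} = 2 r \left(1 + i \sqrt{6}\right)$ ($D{\left(r \right)} = \left(r + r\right) \left(1 + \sqrt{2} \sqrt{-3}\right) = 2 r \left(1 + \sqrt{2} i \sqrt{3}\right) = 2 r \left(1 + i \sqrt{6}\right)$)
$K{\left(5 \right)} + D{\left(-4 \right)} \left(- \frac{25}{-23} + \frac{7}{24}\right) = 2 + 2 \left(-4\right) \left(1 + i \sqrt{6}\right) \left(- \frac{25}{-23} + \frac{7}{24}\right) = 2 + \left(-8 - 8 i \sqrt{6}\right) \left(\left(-25\right) \left(- \frac{1}{23}\right) + 7 \cdot \frac{1}{24}\right) = 2 + \left(-8 - 8 i \sqrt{6}\right) \left(\frac{25}{23} + \frac{7}{24}\right) = 2 + \left(-8 - 8 i \sqrt{6}\right) \frac{761}{552} = 2 - \left(\frac{761}{69} + \frac{761 i \sqrt{6}}{69}\right) = - \frac{623}{69} - \frac{761 i \sqrt{6}}{69}$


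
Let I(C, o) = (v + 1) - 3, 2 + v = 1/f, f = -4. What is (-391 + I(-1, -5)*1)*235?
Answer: -371535/4 ≈ -92884.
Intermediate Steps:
v = -9/4 (v = -2 + 1/(-4) = -2 + 1*(-¼) = -2 - ¼ = -9/4 ≈ -2.2500)
I(C, o) = -17/4 (I(C, o) = (-9/4 + 1) - 3 = -5/4 - 3 = -17/4)
(-391 + I(-1, -5)*1)*235 = (-391 - 17/4*1)*235 = (-391 - 17/4)*235 = -1581/4*235 = -371535/4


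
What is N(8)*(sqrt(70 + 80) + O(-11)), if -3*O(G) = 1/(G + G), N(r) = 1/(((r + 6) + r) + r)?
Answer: 1/1980 + sqrt(6)/6 ≈ 0.40875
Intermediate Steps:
N(r) = 1/(6 + 3*r) (N(r) = 1/(((6 + r) + r) + r) = 1/((6 + 2*r) + r) = 1/(6 + 3*r))
O(G) = -1/(6*G) (O(G) = -1/(3*(G + G)) = -1/(2*G)/3 = -1/(6*G))
N(8)*(sqrt(70 + 80) + O(-11)) = (1/(3*(2 + 8)))*(sqrt(70 + 80) - 1/6/(-11)) = ((1/3)/10)*(sqrt(150) - 1/6*(-1/11)) = ((1/3)*(1/10))*(5*sqrt(6) + 1/66) = (1/66 + 5*sqrt(6))/30 = 1/1980 + sqrt(6)/6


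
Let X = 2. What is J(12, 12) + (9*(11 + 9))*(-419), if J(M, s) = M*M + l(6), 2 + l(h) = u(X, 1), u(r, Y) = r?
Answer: -75276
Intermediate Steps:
l(h) = 0 (l(h) = -2 + 2 = 0)
J(M, s) = M² (J(M, s) = M*M + 0 = M² + 0 = M²)
J(12, 12) + (9*(11 + 9))*(-419) = 12² + (9*(11 + 9))*(-419) = 144 + (9*20)*(-419) = 144 + 180*(-419) = 144 - 75420 = -75276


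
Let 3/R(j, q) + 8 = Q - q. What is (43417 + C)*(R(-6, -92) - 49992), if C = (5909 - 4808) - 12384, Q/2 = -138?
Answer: -51406189763/32 ≈ -1.6064e+9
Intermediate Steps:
Q = -276 (Q = 2*(-138) = -276)
R(j, q) = 3/(-284 - q) (R(j, q) = 3/(-8 + (-276 - q)) = 3/(-284 - q))
C = -11283 (C = 1101 - 12384 = -11283)
(43417 + C)*(R(-6, -92) - 49992) = (43417 - 11283)*(-3/(284 - 92) - 49992) = 32134*(-3/192 - 49992) = 32134*(-3*1/192 - 49992) = 32134*(-1/64 - 49992) = 32134*(-3199489/64) = -51406189763/32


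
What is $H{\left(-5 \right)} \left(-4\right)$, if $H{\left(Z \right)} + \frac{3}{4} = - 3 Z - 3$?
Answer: $-45$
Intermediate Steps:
$H{\left(Z \right)} = - \frac{15}{4} - 3 Z$ ($H{\left(Z \right)} = - \frac{3}{4} - \left(3 + 3 Z\right) = - \frac{15}{4} - 3 Z$)
$H{\left(-5 \right)} \left(-4\right) = \left(- \frac{15}{4} - -15\right) \left(-4\right) = \left(- \frac{15}{4} + 15\right) \left(-4\right) = \frac{45}{4} \left(-4\right) = -45$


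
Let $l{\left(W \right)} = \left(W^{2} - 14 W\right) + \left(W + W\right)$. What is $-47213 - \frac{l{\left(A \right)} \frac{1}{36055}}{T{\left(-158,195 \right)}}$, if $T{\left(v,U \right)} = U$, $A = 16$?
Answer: $- \frac{331941619489}{7030725} \approx -47213.0$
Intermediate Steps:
$l{\left(W \right)} = W^{2} - 12 W$ ($l{\left(W \right)} = \left(W^{2} - 14 W\right) + 2 W = W^{2} - 12 W$)
$-47213 - \frac{l{\left(A \right)} \frac{1}{36055}}{T{\left(-158,195 \right)}} = -47213 - \frac{16 \left(-12 + 16\right) \frac{1}{36055}}{195} = -47213 - 16 \cdot 4 \cdot \frac{1}{36055} \cdot \frac{1}{195} = -47213 - 64 \cdot \frac{1}{36055} \cdot \frac{1}{195} = -47213 - \frac{64}{36055} \cdot \frac{1}{195} = -47213 - \frac{64}{7030725} = - \frac{331941619489}{7030725}$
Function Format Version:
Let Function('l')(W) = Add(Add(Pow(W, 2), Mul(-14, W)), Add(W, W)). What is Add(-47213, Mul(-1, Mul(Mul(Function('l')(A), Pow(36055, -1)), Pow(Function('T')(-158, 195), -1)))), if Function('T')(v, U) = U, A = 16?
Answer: Rational(-331941619489, 7030725) ≈ -47213.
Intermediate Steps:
Function('l')(W) = Add(Pow(W, 2), Mul(-12, W)) (Function('l')(W) = Add(Add(Pow(W, 2), Mul(-14, W)), Mul(2, W)) = Add(Pow(W, 2), Mul(-12, W)))
Add(-47213, Mul(-1, Mul(Mul(Function('l')(A), Pow(36055, -1)), Pow(Function('T')(-158, 195), -1)))) = Add(-47213, Mul(-1, Mul(Mul(Mul(16, Add(-12, 16)), Pow(36055, -1)), Pow(195, -1)))) = Add(-47213, Mul(-1, Mul(Mul(Mul(16, 4), Rational(1, 36055)), Rational(1, 195)))) = Add(-47213, Mul(-1, Mul(Mul(64, Rational(1, 36055)), Rational(1, 195)))) = Add(-47213, Mul(-1, Mul(Rational(64, 36055), Rational(1, 195)))) = Add(-47213, Mul(-1, Rational(64, 7030725))) = Add(-47213, Rational(-64, 7030725)) = Rational(-331941619489, 7030725)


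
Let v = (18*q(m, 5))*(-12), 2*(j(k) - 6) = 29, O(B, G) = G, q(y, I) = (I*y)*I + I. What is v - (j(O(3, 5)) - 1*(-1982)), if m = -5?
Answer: 47835/2 ≈ 23918.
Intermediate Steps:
q(y, I) = I + y*I² (q(y, I) = y*I² + I = I + y*I²)
j(k) = 41/2 (j(k) = 6 + (½)*29 = 6 + 29/2 = 41/2)
v = 25920 (v = (18*(5*(1 + 5*(-5))))*(-12) = (18*(5*(1 - 25)))*(-12) = (18*(5*(-24)))*(-12) = (18*(-120))*(-12) = -2160*(-12) = 25920)
v - (j(O(3, 5)) - 1*(-1982)) = 25920 - (41/2 - 1*(-1982)) = 25920 - (41/2 + 1982) = 25920 - 1*4005/2 = 25920 - 4005/2 = 47835/2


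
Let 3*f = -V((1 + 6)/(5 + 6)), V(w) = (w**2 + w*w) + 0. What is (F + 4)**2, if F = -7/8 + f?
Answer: 68740681/8433216 ≈ 8.1512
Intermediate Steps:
V(w) = 2*w**2 (V(w) = (w**2 + w**2) + 0 = 2*w**2 + 0 = 2*w**2)
f = -98/363 (f = (-2*((1 + 6)/(5 + 6))**2)/3 = (-2*(7/11)**2)/3 = (-2*49/121)/3 = (-1*98/121)/3 = (1/3)*(-98/121) = -98/363 ≈ -0.26997)
F = -3325/2904 (F = -7/8 - 98/363 = -3325/2904 ≈ -1.1450)
(F + 4)**2 = (-3325/2904 + 4)**2 = (8291/2904)**2 = 68740681/8433216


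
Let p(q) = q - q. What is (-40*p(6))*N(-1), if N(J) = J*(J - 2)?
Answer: 0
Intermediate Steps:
N(J) = J*(-2 + J)
p(q) = 0
(-40*p(6))*N(-1) = (-40*0)*(-(-2 - 1)) = 0*(-1*(-3)) = 0*3 = 0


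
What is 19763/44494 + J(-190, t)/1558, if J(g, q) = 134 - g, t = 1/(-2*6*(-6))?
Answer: 22603405/34660826 ≈ 0.65213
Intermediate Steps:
t = 1/72 (t = 1/(-12*(-6)) = 1/72 ≈ 0.013889)
19763/44494 + J(-190, t)/1558 = 19763/44494 + (134 - 1*(-190))/1558 = 19763*(1/44494) + (134 + 190)*(1/1558) = 19763/44494 + 324*(1/1558) = 19763/44494 + 162/779 = 22603405/34660826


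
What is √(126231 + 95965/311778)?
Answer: √1363375564108486/103926 ≈ 355.29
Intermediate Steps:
√(126231 + 95965/311778) = √(39356144683/311778) = √1363375564108486/103926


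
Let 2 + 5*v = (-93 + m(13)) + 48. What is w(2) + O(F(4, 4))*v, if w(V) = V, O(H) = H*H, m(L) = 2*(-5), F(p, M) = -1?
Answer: -47/5 ≈ -9.4000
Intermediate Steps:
m(L) = -10
O(H) = H²
v = -57/5 (v = -⅖ + ((-93 - 10) + 48)/5 = -⅖ + (-103 + 48)/5 = -⅖ + (⅕)*(-55) = -⅖ - 11 = -57/5 ≈ -11.400)
w(2) + O(F(4, 4))*v = 2 + (-1)²*(-57/5) = 2 + 1*(-57/5) = 2 - 57/5 = -47/5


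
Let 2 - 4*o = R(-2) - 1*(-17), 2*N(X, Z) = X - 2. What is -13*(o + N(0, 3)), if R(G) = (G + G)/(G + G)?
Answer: 65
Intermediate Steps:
N(X, Z) = -1 + X/2 (N(X, Z) = (X - 2)/2 = (-2 + X)/2 = -1 + X/2)
R(G) = 1 (R(G) = (2*G)/((2*G)) = (2*G)*(1/(2*G)) = 1)
o = -4 (o = ½ - (1 - 1*(-17))/4 = ½ - (1 + 17)/4 = ½ - ¼*18 = ½ - 9/2 = -4)
-13*(o + N(0, 3)) = -13*(-4 + (-1 + (½)*0)) = -13*(-4 + (-1 + 0)) = -13*(-4 - 1) = -13*(-5) = 65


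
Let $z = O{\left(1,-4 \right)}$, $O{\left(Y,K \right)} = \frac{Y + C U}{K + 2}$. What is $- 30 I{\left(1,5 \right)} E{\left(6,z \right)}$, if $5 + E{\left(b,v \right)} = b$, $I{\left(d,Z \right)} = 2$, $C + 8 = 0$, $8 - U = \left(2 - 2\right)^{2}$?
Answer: $-60$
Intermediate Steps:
$U = 8$ ($U = 8 - \left(2 - 2\right)^{2} = 8 - 0^{2} = 8 - 0 = 8 + 0 = 8$)
$C = -8$ ($C = -8 + 0 = -8$)
$O{\left(Y,K \right)} = \frac{-64 + Y}{2 + K}$ ($O{\left(Y,K \right)} = \frac{Y - 64}{K + 2} = \frac{Y - 64}{2 + K} = \frac{-64 + Y}{2 + K}$)
$z = \frac{63}{2}$ ($z = \frac{-64 + 1}{2 - 4} = \frac{1}{-2} \left(-63\right) = \left(- \frac{1}{2}\right) \left(-63\right) = \frac{63}{2} \approx 31.5$)
$E{\left(b,v \right)} = -5 + b$
$- 30 I{\left(1,5 \right)} E{\left(6,z \right)} = \left(-30\right) 2 \left(-5 + 6\right) = \left(-60\right) 1 = -60$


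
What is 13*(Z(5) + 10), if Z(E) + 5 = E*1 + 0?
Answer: 130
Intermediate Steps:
Z(E) = -5 + E (Z(E) = -5 + (E*1 + 0) = -5 + (E + 0) = -5 + E)
13*(Z(5) + 10) = 13*((-5 + 5) + 10) = 13*(0 + 10) = 13*10 = 130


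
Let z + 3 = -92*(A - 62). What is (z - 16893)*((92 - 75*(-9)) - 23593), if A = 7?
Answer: 270168536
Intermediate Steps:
z = 5057 (z = -3 - 92*(7 - 62) = -3 - 92*(-55) = -3 + 5060 = 5057)
(z - 16893)*((92 - 75*(-9)) - 23593) = (5057 - 16893)*((92 - 75*(-9)) - 23593) = -11836*((92 + 675) - 23593) = -11836*(767 - 23593) = -11836*(-22826) = 270168536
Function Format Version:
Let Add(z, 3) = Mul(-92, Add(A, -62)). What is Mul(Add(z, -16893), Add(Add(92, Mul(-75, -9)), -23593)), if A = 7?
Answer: 270168536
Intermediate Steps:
z = 5057 (z = Add(-3, Mul(-92, Add(7, -62))) = Add(-3, Mul(-92, -55)) = Add(-3, 5060) = 5057)
Mul(Add(z, -16893), Add(Add(92, Mul(-75, -9)), -23593)) = Mul(Add(5057, -16893), Add(Add(92, Mul(-75, -9)), -23593)) = Mul(-11836, Add(Add(92, 675), -23593)) = Mul(-11836, Add(767, -23593)) = Mul(-11836, -22826) = 270168536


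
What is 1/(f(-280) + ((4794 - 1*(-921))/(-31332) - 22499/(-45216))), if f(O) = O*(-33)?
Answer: 118058976/1090902149009 ≈ 0.00010822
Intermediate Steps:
f(O) = -33*O
1/(f(-280) + ((4794 - 1*(-921))/(-31332) - 22499/(-45216))) = 1/(-33*(-280) + ((4794 - 1*(-921))/(-31332) - 22499/(-45216))) = 1/(9240 + ((4794 + 921)*(-1/31332) - 22499*(-1/45216))) = 1/(9240 + (5715*(-1/31332) + 22499/45216)) = 1/(9240 + (-1905/10444 + 22499/45216)) = 1/(9240 + 37210769/118058976) = 1/(1090902149009/118058976) = 118058976/1090902149009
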